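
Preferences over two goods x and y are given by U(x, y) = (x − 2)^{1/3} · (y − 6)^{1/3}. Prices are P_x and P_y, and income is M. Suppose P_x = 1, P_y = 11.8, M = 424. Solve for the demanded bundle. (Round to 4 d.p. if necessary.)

Let x' = x−2, y' = y−6. MRS = y'/x' = P_x/P_y.
After buying the subsistence bundle (2, 6), a share 0.5 of the remaining income goes to x: x* = 2 + 0.5·(M − 2P_x − 6P_y)/P_x.
Discretionary income = 424 − 2·1 − 6·11.8 = 351.2; x* = 2 + 0.5·351.2/1 = 177.6; y* = 6 + 0.5·351.2/11.8 = 20.8814.

x* = 177.6, y* = 20.8814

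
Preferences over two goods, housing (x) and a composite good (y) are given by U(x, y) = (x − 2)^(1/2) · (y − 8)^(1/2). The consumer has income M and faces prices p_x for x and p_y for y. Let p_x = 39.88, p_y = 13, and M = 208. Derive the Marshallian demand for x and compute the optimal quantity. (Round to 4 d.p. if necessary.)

MRS = (y−8)/(x−2). Tangency with p_x/p_y gives y−8 = (p_x/p_y)·(x−2).
After buying the subsistence bundle (2, 8), a share 0.5 of the remaining income goes to x: x* = 2 + 0.5·(M − 2p_x − 8p_y)/p_x.
Discretionary income = 208 − 2·39.88 − 8·13 = 24.24; x* = 2 + 0.5·24.24/39.88 = 2.3039.

x* = 2.3039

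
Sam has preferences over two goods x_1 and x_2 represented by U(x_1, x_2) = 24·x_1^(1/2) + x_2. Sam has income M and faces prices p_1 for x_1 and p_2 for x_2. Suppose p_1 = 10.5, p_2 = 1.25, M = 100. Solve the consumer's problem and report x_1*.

Set MRS = p_1/p_2: 12·x_1^(−1/2) = p_1/p_2.
Thus x_1* = (12·p_2/p_1)² — independent of M — with the rest of income spent on x_2.
Plugging in: x_1* = (12·1.25/10.5)² = 2.0408.

x_1* = 2.0408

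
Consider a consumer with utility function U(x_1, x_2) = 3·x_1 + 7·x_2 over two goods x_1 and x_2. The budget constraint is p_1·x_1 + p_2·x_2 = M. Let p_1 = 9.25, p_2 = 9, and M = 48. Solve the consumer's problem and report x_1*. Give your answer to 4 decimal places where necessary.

x_1* = 0

Perfect substitutes: compare marginal utility per dollar. 3/p_1 vs 7/p_2 → 0.3243 vs 0.7778.
x_2 gives more utility per dollar, so spend all income on x_2: x_2* = M/p_2, x_1* = 0.
Numerically: x_1* = 0, x_2* = 5.3333.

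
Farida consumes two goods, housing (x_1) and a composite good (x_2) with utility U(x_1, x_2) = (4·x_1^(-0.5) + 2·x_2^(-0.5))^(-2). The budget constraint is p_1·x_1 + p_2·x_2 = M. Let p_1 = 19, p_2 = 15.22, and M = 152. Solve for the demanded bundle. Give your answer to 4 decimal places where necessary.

From the CES first-order condition, 2·(x_2/x_1)^(1.5) = p_1/p_2.
Hence x_2/x_1 = ((1/2)·p_1/p_2)^(1/(1.5)), i.e. raised to the 2/3 power.
With the ratio pinned down, the budget gives x_1* = M/(p_1 + p_2·(x_2/x_1)) and x_2* = (x_2/x_1)·x_1*.
Numerically x_2/x_1 = 0.730364, so x_1* = 152/(19 + 15.22·0.730364) = 5.0471 and x_2* = 0.730364·5.0471 = 3.6862.

x_1* = 5.0471, x_2* = 3.6862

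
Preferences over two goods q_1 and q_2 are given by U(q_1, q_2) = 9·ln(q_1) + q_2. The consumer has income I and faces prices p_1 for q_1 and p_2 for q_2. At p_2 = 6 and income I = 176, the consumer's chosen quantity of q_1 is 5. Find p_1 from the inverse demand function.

Set MRS = p_1/p_2: (9/q_1)/1 = p_1/p_2.
So q_1*(p_1,p_2) = 9·p_2/p_1, independent of income; and q_2* = (I − 9·p_2)/p_2.
Set q_1* = 5 in the demand function and solve for p_1: p_1 = 10.8.

p_1 = 10.8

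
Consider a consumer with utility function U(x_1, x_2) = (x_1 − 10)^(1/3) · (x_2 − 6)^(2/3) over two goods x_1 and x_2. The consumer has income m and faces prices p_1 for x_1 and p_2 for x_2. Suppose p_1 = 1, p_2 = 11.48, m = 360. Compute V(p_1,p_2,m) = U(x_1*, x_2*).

Discretionary income = 360 − 10·1 − 6·11.48 = 281.12; x_1* = 10 + 1/3·281.12/1 = 103.7067; x_2* = 6 + 2/3·281.12/11.48 = 22.3252.
Utility at the optimum: U(103.7067, 22.3252) = 29.23.

V = 29.23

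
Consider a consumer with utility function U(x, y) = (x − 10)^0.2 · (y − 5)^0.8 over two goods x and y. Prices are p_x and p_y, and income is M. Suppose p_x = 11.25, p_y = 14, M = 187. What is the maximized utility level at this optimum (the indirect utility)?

MRS = (1/4)·(y−5)/(x−10). Tangency with p_x/p_y gives y−5 = 4·(p_x/p_y)·(x−10).
Substituting into the budget: x* = 10 + 0.2·(M − 10·p_x − 5·p_y)/p_x, and y* = 5 + 0.8·(…)/p_y.
Discretionary income = 187 − 10·11.25 − 5·14 = 4.5; x* = 10 + 0.2·4.5/11.25 = 10.08; y* = 5 + 0.8·4.5/14 = 5.2571.
Utility at the optimum: U(10.08, 5.2571) = 0.2036.

V = 0.2036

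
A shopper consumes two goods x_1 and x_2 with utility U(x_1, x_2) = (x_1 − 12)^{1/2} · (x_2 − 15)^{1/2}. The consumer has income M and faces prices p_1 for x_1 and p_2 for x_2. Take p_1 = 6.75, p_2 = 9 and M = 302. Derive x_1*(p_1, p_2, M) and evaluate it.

Let x_1' = x_1−12, x_2' = x_2−15. MRS = x_2'/x_1' = p_1/p_2.
After buying the subsistence bundle (12, 15), a share 0.5 of the remaining income goes to x_1: x_1* = 12 + 0.5·(M − 12p_1 − 15p_2)/p_1.
Discretionary income = 302 − 12·6.75 − 15·9 = 86; x_1* = 12 + 0.5·86/6.75 = 18.3704.

x_1* = 18.3704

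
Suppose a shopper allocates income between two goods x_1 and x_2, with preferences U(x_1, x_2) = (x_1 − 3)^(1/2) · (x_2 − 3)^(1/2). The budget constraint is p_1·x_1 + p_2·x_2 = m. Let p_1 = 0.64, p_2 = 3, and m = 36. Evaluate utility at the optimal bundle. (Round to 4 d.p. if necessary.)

V = 9.05

MRS = (x_2−3)/(x_1−3). Tangency with p_1/p_2 gives x_2−3 = (p_1/p_2)·(x_1−3).
Substituting into the budget: x_1* = 3 + 0.5·(m − 3·p_1 − 3·p_2)/p_1, and x_2* = 3 + 0.5·(…)/p_2.
Discretionary income = 36 − 3·0.64 − 3·3 = 25.08; x_1* = 3 + 0.5·25.08/0.64 = 22.5938; x_2* = 3 + 0.5·25.08/3 = 7.18.
Utility at the optimum: U(22.5938, 7.18) = 9.05.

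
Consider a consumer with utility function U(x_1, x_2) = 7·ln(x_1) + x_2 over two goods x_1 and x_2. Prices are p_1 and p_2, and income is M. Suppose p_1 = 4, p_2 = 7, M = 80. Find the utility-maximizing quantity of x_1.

Set MRS = p_1/p_2: (7/x_1)/1 = p_1/p_2.
So x_1*(p_1,p_2) = 7·p_2/p_1, independent of income; and x_2* = (M − 7·p_2)/p_2.
At the given prices: x_1* = 7·7/4 = 12.25.

x_1* = 12.25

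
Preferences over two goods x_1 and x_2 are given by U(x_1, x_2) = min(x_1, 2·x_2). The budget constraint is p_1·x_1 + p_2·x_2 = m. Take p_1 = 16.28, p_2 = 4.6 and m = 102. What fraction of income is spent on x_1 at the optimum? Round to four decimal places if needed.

Leontief preferences: the optimum is at the kink where x_1/2 = x_2/1, i.e. x_2 = (1/2)·x_1.
Budget: p_1·x_1 + p_2·(1/2)·x_1 = m, so (2·p_1 + p_2)·x_1 = 2·m.
Demand: x_1*(p_1,p_2,m) = 2·m/(2·p_1 + p_2), x_2* = m/(2·p_1 + p_2).
Here 2·16.28 + 4.6 = 37.16, giving x_1* = 5.4898 and x_2* = 2.7449.
Expenditure on x_1: 16.28·5.4898 = 89.3735; share = 0.8762.

share on x_1 = 0.8762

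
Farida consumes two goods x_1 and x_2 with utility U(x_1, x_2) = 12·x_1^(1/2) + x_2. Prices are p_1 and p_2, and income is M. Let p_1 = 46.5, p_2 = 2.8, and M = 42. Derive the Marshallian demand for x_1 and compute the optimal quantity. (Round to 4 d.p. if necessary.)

x_1* = 0.1305

MU_x_1 = 6/√x_1, MU_x_2 = 1. Tangency: 6/√x_1 = p_1/p_2.
Thus x_1* = (6·p_2/p_1)² — independent of M — with the rest of income spent on x_2.
Plugging in: x_1* = (6·2.8/46.5)² = 0.1305.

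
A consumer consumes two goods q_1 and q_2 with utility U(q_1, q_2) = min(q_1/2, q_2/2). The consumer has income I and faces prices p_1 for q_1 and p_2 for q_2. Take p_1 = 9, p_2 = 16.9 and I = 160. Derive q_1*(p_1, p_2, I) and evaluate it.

q_1* = 6.1776

Leontief preferences: the optimum is at the kink where q_1/2 = q_2/2, i.e. q_2 = q_1.
Budget: p_1·q_1 + p_2·q_1 = I, so (2·p_1 + 2·p_2)·q_1 = 2·I.
Demand: q_1*(p_1,p_2,I) = 2·I/(2·p_1 + 2·p_2), q_2* = 2·I/(2·p_1 + 2·p_2).
Here 2·9 + 2·16.9 = 51.8, giving q_1* = 6.1776.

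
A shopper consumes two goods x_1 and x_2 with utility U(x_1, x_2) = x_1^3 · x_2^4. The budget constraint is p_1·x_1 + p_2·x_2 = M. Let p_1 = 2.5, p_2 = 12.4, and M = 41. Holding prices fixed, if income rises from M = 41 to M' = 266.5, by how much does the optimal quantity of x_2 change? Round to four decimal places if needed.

Δx_2* = 10.3917

Demand: x_1*(p_1,p_2,M) = 3/7·M/p_1 and x_2* = 4/7·M/p_2.
At p_1=2.5, p_2=12.4, M=41: x_2* = 4/7·41/12.4 = 1.8894.
At M' = 266.5: x_2* = 12.2811. Change: 12.2811 − 1.8894 = 10.3917.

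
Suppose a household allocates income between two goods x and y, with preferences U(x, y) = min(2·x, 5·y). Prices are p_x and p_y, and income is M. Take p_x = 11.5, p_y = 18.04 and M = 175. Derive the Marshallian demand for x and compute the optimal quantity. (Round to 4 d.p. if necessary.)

x* = 9.3503

With perfect complements, no substitution: consume in ratio x:y = 5:2.
Budget: p_x·x + p_y·(2/5)·x = M, so (5·p_x + 2·p_y)·x = 5·M.
Demand: x*(p_x,p_y,M) = 5·M/(5·p_x + 2·p_y), y* = 2·M/(5·p_x + 2·p_y).
Here 5·11.5 + 2·18.04 = 93.58, giving x* = 9.3503.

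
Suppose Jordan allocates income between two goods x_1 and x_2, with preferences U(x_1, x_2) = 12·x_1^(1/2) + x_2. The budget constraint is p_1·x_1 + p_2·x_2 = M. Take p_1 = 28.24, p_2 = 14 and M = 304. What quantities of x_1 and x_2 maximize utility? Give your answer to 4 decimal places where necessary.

x_1* = 8.8477, x_2* = 3.8673

MU_x_1 = 6/√x_1, MU_x_2 = 1. Tangency: 6/√x_1 = p_1/p_2.
Thus x_1* = (6·p_2/p_1)² — independent of M — with the rest of income spent on x_2.
Plugging in: x_1* = (6·14/28.24)² = 8.8477, x_2* = 3.8673.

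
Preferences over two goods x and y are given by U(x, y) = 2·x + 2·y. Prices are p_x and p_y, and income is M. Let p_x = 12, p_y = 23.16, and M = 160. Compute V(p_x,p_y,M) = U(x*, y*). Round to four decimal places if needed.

V = 26.6667

Perfect substitutes: compare marginal utility per dollar. 2/p_x vs 2/p_y → 0.1667 vs 0.0864.
x gives more utility per dollar, so spend all income on x: x* = M/p_x, y* = 0.
Numerically: x* = 13.3333, y* = 0.
Utility at the optimum: U(13.3333, 0) = 26.6667.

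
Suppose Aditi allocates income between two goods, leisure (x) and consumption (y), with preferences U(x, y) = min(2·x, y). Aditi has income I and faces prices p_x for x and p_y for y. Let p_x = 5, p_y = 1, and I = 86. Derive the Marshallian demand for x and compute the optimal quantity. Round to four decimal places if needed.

With perfect complements, no substitution: consume in ratio x:y = 1:2.
Budget: p_x·x + p_y·2·x = I, so (p_x + 2·p_y)·x = I.
Demand: x*(p_x,p_y,I) = I/(p_x + 2·p_y), y* = 2·I/(p_x + 2·p_y).
Here 5 + 2·1 = 7, giving x* = 12.2857.

x* = 12.2857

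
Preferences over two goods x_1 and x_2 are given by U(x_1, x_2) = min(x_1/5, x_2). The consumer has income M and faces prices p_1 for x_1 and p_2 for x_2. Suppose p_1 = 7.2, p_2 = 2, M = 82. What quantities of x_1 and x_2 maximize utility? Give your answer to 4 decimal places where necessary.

x_1* = 10.7895, x_2* = 2.1579

Leontief preferences: the optimum is at the kink where x_1/5 = x_2/1, i.e. x_2 = (1/5)·x_1.
Budget: p_1·x_1 + p_2·(1/5)·x_1 = M, so (5·p_1 + p_2)·x_1 = 5·M.
Demand: x_1*(p_1,p_2,M) = 5·M/(5·p_1 + p_2), x_2* = M/(5·p_1 + p_2).
Here 5·7.2 + 2 = 38, giving x_1* = 10.7895 and x_2* = 2.1579.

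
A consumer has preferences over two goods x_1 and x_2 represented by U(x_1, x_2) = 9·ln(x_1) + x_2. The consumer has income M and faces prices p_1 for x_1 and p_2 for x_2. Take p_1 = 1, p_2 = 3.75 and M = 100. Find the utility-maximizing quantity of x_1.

MU_x_1 = 9/x_1, MU_x_2 = 1. Tangency: 9/x_1 = p_1/p_2.
So x_1*(p_1,p_2) = 9·p_2/p_1, independent of income; and x_2* = (M − 9·p_2)/p_2.
At the given prices: x_1* = 9·3.75/1 = 33.75.

x_1* = 33.75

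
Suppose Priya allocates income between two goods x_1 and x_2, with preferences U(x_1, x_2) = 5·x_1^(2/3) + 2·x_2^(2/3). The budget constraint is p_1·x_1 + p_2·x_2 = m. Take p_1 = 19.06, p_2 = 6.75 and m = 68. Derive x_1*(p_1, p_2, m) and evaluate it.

MU_x_1 ∝ 5·x_1^(-1/3), MU_x_2 ∝ 2·x_2^(-1/3), so MRS = (5/2)·(x_2/x_1)^(1/3) = p_1/p_2.
Hence x_2/x_1 = ((2/5)·p_1/p_2)^(1/(1/3)), i.e. raised to the 3 power.
With the ratio pinned down, the budget gives x_1* = m/(p_1 + p_2·(x_2/x_1)) and x_2* = (x_2/x_1)·x_1*.
Numerically x_2/x_1 = 1.440912, so x_1* = 68/(19.06 + 6.75·1.440912) = 2.3622.

x_1* = 2.3622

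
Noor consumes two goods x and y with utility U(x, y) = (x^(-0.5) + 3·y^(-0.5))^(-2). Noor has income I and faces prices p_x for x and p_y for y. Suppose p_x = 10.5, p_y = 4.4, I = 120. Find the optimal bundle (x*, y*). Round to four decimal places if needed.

MRS = MU_x/MU_y = (1/3)·(y/x)^(1.5). Set equal to p_x/p_y.
Hence y/x = (3·p_x/p_y)^(1/(1.5)), i.e. raised to the 2/3 power.
Substitute y = (y/x)·x into the budget: x* = I/(p_x + p_y·(y/x)).
Numerically y/x = 3.714542, so x* = 120/(10.5 + 4.4·3.714542) = 4.4703 and y* = 3.714542·4.4703 = 16.605.

x* = 4.4703, y* = 16.605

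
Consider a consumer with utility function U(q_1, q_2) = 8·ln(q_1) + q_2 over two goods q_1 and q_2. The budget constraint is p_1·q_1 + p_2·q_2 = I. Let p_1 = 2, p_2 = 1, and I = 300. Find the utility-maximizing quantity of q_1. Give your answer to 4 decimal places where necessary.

Set MRS = p_1/p_2: (8/q_1)/1 = p_1/p_2.
So q_1*(p_1,p_2) = 8·p_2/p_1, independent of income; and q_2* = (I − 8·p_2)/p_2.
At the given prices: q_1* = 8·1/2 = 4.

q_1* = 4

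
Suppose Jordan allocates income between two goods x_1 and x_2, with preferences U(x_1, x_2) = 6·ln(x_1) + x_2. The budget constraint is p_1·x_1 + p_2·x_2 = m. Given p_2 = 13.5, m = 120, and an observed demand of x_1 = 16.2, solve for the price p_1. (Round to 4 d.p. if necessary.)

MU_x_1 = 6/x_1, MU_x_2 = 1. Tangency: 6/x_1 = p_1/p_2.
So x_1*(p_1,p_2) = 6·p_2/p_1, independent of income; and x_2* = (m − 6·p_2)/p_2.
Set x_1* = 16.2 in the demand function and solve for p_1: p_1 = 5.

p_1 = 5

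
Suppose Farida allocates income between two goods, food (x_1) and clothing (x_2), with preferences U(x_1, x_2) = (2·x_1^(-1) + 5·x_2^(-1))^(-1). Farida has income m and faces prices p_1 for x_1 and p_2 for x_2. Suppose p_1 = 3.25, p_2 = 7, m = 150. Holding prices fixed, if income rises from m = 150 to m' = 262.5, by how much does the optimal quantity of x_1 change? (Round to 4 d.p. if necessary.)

Δx_1* = 10.4248

MRS = MU_x_1/MU_x_2 = (2/5)·(x_2/x_1)^(2). Set equal to p_1/p_2.
Solve for the ratio: x_2/x_1 = [(5/2)·p_1/p_2]^(0.5).
With the ratio pinned down, the budget gives x_1* = m/(p_1 + p_2·(x_2/x_1)) and x_2* = (x_2/x_1)·x_1*.
Numerically x_2/x_1 = 1.077365, so x_1* = 150/(3.25 + 7·1.077365) = 13.8998.
At m' = 262.5: x_1* = 24.3246. Change: 24.3246 − 13.8998 = 10.4248.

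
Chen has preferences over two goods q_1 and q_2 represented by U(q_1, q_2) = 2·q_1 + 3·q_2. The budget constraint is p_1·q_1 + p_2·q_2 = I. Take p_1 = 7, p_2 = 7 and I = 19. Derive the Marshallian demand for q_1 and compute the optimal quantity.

q_1* = 0

Linear utility — the consumer picks whichever good has higher MU/price: 2/7 = 0.2857 vs 3/7 = 0.4286.
q_2 gives more utility per dollar, so spend all income on q_2: q_2* = I/p_2, q_1* = 0.
Numerically: q_1* = 0, q_2* = 2.7143.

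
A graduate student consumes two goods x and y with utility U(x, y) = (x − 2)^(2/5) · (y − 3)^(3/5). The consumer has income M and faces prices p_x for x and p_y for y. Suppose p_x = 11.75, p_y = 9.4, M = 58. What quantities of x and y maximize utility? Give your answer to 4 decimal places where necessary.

x* = 2.2145, y* = 3.4021

Substituting into the budget: x* = 2 + 0.4·(M − 2·p_x − 3·p_y)/p_x, and y* = 3 + 0.6·(…)/p_y.
Discretionary income = 58 − 2·11.75 − 3·9.4 = 6.3; x* = 2 + 0.4·6.3/11.75 = 2.2145; y* = 3 + 0.6·6.3/9.4 = 3.4021.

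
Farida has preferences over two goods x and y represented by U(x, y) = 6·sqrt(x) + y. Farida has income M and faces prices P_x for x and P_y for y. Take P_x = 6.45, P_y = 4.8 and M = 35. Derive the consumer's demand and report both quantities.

Utility is quasi-linear in y; the FOC for x is 3/√x = P_x/P_y.
Thus x* = (3·P_y/P_x)² — independent of M — with the rest of income spent on y.
Plugging in: x* = (3·4.8/6.45)² = 4.9843, y* = 0.594.

x* = 4.9843, y* = 0.594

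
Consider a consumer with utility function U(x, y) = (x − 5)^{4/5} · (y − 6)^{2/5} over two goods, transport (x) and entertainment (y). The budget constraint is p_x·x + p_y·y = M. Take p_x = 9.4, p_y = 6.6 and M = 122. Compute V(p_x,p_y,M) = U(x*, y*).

Let x' = x−5, y' = y−6. MRS = 2·y'/x' = p_x/p_y.
Substituting into the budget: x* = 5 + 2/3·(M − 5·p_x − 6·p_y)/p_x, and y* = 6 + 1/3·(…)/p_y.
Discretionary income = 122 − 5·9.4 − 6·6.6 = 35.4; x* = 5 + 2/3·35.4/9.4 = 7.5106; y* = 6 + 1/3·35.4/6.6 = 7.7879.
Utility at the optimum: U(7.5106, 7.7879) = 2.6349.

V = 2.6349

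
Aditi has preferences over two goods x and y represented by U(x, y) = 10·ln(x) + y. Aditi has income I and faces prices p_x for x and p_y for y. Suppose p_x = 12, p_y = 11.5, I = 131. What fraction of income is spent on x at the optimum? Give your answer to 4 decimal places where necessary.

share on x = 0.8779

Set MRS = p_x/p_y: (10/x)/1 = p_x/p_y.
So x*(p_x,p_y) = 10·p_y/p_x, independent of income; and y* = (I − 10·p_y)/p_y.
At the given prices: x* = 10·11.5/12 = 9.5833, and y* = 1.3913.
Expenditure on x: 12·9.5833 = 115; share = 0.8779.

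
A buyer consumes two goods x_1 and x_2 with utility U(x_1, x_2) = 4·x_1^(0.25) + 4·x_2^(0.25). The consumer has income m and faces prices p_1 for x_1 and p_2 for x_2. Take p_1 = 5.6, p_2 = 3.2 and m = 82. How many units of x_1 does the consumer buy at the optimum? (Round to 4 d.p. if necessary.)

MRS = MU_x_1/MU_x_2 = (x_2/x_1)^(0.75). Set equal to p_1/p_2.
Solve for the ratio: x_2/x_1 = [p_1/p_2]^(4/3).
With the ratio pinned down, the budget gives x_1* = m/(p_1 + p_2·(x_2/x_1)) and x_2* = (x_2/x_1)·x_1*.
Numerically x_2/x_1 = 2.108874, so x_1* = 82/(5.6 + 3.2·2.108874) = 6.6405.

x_1* = 6.6405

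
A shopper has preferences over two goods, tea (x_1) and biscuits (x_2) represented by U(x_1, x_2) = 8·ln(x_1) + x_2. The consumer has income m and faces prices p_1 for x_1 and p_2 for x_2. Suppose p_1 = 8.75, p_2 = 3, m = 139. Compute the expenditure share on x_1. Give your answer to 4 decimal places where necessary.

So x_1*(p_1,p_2) = 8·p_2/p_1, independent of income; and x_2* = (m − 8·p_2)/p_2.
At the given prices: x_1* = 8·3/8.75 = 2.7429, and x_2* = 38.3333.
Expenditure on x_1: 8.75·2.7429 = 24; share = 0.1727.

share on x_1 = 0.1727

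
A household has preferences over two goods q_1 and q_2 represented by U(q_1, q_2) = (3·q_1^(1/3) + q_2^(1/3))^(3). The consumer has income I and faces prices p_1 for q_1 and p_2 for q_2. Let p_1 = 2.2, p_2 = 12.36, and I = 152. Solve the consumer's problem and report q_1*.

From the CES first-order condition, 3·(q_2/q_1)^(2/3) = p_1/p_2.
Solve for the ratio: q_2/q_1 = [(1/3)·p_1/p_2]^(1.5).
With the ratio pinned down, the budget gives q_1* = I/(p_1 + p_2·(q_2/q_1)) and q_2* = (q_2/q_1)·q_1*.
Numerically q_2/q_1 = 0.014452, so q_1* = 152/(2.2 + 12.36·0.014452) = 63.9025.

q_1* = 63.9025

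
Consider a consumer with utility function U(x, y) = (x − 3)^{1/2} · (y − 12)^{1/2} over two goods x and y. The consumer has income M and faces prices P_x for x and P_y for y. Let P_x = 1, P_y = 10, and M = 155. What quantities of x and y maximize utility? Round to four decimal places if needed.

MRS = (y−12)/(x−3). Tangency with P_x/P_y gives y−12 = (P_x/P_y)·(x−3).
After buying the subsistence bundle (3, 12), a share 0.5 of the remaining income goes to x: x* = 3 + 0.5·(M − 3P_x − 12P_y)/P_x.
Discretionary income = 155 − 3·1 − 12·10 = 32; x* = 3 + 0.5·32/1 = 19; y* = 12 + 0.5·32/10 = 13.6.

x* = 19, y* = 13.6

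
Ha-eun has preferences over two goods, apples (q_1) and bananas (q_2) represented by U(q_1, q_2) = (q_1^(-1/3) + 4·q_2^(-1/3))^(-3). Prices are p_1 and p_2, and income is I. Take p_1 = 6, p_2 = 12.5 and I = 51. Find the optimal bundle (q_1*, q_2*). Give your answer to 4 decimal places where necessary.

From the CES first-order condition, (1/4)·(q_2/q_1)^(4/3) = p_1/p_2.
Solve for the ratio: q_2/q_1 = [4·p_1/p_2]^(0.75).
With the ratio pinned down, the budget gives q_1* = I/(p_1 + p_2·(q_2/q_1)) and q_2* = (q_2/q_1)·q_1*.
Numerically q_2/q_1 = 1.631082, so q_1* = 51/(6 + 12.5·1.631082) = 1.9327 and q_2* = 1.631082·1.9327 = 3.1523.

q_1* = 1.9327, q_2* = 3.1523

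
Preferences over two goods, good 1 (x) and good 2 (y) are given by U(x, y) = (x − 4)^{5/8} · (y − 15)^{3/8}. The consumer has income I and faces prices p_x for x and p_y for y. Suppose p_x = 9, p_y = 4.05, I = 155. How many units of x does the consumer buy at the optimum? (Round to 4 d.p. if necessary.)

x* = 8.0451

After buying the subsistence bundle (4, 15), a share 0.625 of the remaining income goes to x: x* = 4 + 0.625·(I − 4p_x − 15p_y)/p_x.
Discretionary income = 155 − 4·9 − 15·4.05 = 58.25; x* = 4 + 0.625·58.25/9 = 8.0451.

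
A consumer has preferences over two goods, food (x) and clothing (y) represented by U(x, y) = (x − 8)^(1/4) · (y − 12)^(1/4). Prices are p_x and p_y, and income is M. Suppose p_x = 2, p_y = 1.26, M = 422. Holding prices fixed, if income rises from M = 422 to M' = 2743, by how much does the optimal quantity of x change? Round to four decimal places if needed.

Δx* = 580.25

This is Cobb-Douglas in (x−8, y−12): tangency gives 0.25·p_y·(y−12) = 0.25·p_x·(x−8).
Substituting into the budget: x* = 8 + 0.5·(M − 8·p_x − 12·p_y)/p_x, and y* = 12 + 0.5·(…)/p_y.
Discretionary income = 422 − 8·2 − 12·1.26 = 390.88; x* = 8 + 0.5·390.88/2 = 105.72.
At M' = 2743: x* = 685.97. Change: 685.97 − 105.72 = 580.25.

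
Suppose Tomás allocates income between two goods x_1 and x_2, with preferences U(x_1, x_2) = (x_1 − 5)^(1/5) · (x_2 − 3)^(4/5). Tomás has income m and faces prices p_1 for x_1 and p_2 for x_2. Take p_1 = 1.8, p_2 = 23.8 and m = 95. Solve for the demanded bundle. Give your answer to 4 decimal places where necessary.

x_1* = 6.6222, x_2* = 3.4908

Substituting into the budget: x_1* = 5 + 0.2·(m − 5·p_1 − 3·p_2)/p_1, and x_2* = 3 + 0.8·(…)/p_2.
Discretionary income = 95 − 5·1.8 − 3·23.8 = 14.6; x_1* = 5 + 0.2·14.6/1.8 = 6.6222; x_2* = 3 + 0.8·14.6/23.8 = 3.4908.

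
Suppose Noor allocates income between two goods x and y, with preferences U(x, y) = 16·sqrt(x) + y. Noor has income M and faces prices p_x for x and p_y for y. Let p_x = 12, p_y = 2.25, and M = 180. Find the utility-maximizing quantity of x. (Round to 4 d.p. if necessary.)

Thus x* = (8·p_y/p_x)² — independent of M — with the rest of income spent on y.
Plugging in: x* = (8·2.25/12)² = 2.25.

x* = 2.25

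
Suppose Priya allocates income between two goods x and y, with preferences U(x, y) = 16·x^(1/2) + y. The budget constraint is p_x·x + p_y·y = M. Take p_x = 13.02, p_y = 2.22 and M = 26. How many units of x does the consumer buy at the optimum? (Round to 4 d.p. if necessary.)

Utility is quasi-linear in y; the FOC for x is 8/√x = p_x/p_y.
Solve: √x = 8·p_y/p_x, so x*(p_x,p_y) = (8·p_y/p_x)², and y* = (M − p_x·x*)/p_y.
Plugging in: x* = (8·2.22/13.02)² = 1.8606.

x* = 1.8606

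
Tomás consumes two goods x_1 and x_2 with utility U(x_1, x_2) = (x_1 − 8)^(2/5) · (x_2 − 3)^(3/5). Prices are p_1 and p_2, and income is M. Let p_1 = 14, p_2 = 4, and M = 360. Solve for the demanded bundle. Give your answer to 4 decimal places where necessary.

MRS = (2/3)·(x_2−3)/(x_1−8). Tangency with p_1/p_2 gives x_2−3 = (3/2)·(p_1/p_2)·(x_1−8).
Substituting into the budget: x_1* = 8 + 0.4·(M − 8·p_1 − 3·p_2)/p_1, and x_2* = 3 + 0.6·(…)/p_2.
Discretionary income = 360 − 8·14 − 3·4 = 236; x_1* = 8 + 0.4·236/14 = 14.7429; x_2* = 3 + 0.6·236/4 = 38.4.

x_1* = 14.7429, x_2* = 38.4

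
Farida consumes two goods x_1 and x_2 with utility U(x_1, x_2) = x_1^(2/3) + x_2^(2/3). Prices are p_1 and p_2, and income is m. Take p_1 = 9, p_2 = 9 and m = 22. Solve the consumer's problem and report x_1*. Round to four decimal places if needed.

x_1* = 1.2222

MU_x_1 ∝ x_1^(-1/3), MU_x_2 ∝ x_2^(-1/3), so MRS = (x_2/x_1)^(1/3) = p_1/p_2.
Hence x_2/x_1 = (p_1/p_2)^(1/(1/3)), i.e. raised to the 3 power.
Substitute x_2 = (x_2/x_1)·x_1 into the budget: x_1* = m/(p_1 + p_2·(x_2/x_1)).
Numerically x_2/x_1 = 1, so x_1* = 22/(9 + 9·1) = 1.2222.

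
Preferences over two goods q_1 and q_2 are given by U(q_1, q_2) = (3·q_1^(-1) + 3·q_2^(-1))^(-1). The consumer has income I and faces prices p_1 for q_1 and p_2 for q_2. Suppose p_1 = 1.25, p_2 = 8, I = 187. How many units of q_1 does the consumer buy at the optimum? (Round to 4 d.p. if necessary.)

From the CES first-order condition, (q_2/q_1)^(2) = p_1/p_2.
Hence q_2/q_1 = (p_1/p_2)^(1/(2)), i.e. raised to the 0.5 power.
Substitute q_2 = (q_2/q_1)·q_1 into the budget: q_1* = I/(p_1 + p_2·(q_2/q_1)).
Numerically q_2/q_1 = 0.395285, so q_1* = 187/(1.25 + 8·0.395285) = 42.3817.

q_1* = 42.3817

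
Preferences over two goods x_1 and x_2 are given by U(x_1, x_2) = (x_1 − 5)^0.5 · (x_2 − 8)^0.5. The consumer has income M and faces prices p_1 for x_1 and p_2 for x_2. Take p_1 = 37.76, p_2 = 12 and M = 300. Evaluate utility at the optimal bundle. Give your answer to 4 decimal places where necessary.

V = 0.357

Substituting into the budget: x_1* = 5 + 0.5·(M − 5·p_1 − 8·p_2)/p_1, and x_2* = 8 + 0.5·(…)/p_2.
Discretionary income = 300 − 5·37.76 − 8·12 = 15.2; x_1* = 5 + 0.5·15.2/37.76 = 5.2013; x_2* = 8 + 0.5·15.2/12 = 8.6333.
Utility at the optimum: U(5.2013, 8.6333) = 0.357.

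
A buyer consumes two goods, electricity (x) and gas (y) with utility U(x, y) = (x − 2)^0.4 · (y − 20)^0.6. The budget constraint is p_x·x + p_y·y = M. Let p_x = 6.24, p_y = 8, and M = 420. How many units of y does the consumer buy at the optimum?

y* = 38.564

This is Cobb-Douglas in (x−2, y−20): tangency gives 0.4·p_y·(y−20) = 0.6·p_x·(x−2).
After buying the subsistence bundle (2, 20), a share 0.4 of the remaining income goes to x: x* = 2 + 0.4·(M − 2p_x − 20p_y)/p_x.
Discretionary income = 420 − 2·6.24 − 20·8 = 247.52; y* = 20 + 0.6·247.52/8 = 38.564.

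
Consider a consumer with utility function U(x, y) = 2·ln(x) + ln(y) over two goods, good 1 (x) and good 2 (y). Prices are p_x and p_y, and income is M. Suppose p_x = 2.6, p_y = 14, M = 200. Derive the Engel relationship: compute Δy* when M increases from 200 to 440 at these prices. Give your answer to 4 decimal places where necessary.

MU_x/MU_y = (2·y)/(x); tangency sets this equal to p_x/p_y.
Rearranging, p_y·y = (1/2)·p_x·x. Substituting into the budget gives p_x·x·(1 + (1/2)) = M.
Demand: x*(p_x,p_y,M) = 2/3·M/p_x and y* = 1/3·M/p_y.
At p_x=2.6, p_y=14, M=200: y* = 1/3·200/14 = 4.7619.
At M' = 440: y* = 10.4762. Change: 10.4762 − 4.7619 = 5.7143.

Δy* = 5.7143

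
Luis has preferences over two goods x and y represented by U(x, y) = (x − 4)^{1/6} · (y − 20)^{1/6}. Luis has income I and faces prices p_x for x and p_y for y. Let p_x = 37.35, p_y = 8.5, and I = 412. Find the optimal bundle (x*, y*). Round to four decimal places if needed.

Let x' = x−4, y' = y−20. MRS = y'/x' = p_x/p_y.
Substituting into the budget: x* = 4 + 0.5·(I − 4·p_x − 20·p_y)/p_x, and y* = 20 + 0.5·(…)/p_y.
Discretionary income = 412 − 4·37.35 − 20·8.5 = 92.6; x* = 4 + 0.5·92.6/37.35 = 5.2396; y* = 20 + 0.5·92.6/8.5 = 25.4471.

x* = 5.2396, y* = 25.4471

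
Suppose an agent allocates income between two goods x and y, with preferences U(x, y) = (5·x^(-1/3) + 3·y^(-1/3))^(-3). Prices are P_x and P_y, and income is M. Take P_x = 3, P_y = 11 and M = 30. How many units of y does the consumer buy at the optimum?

Numerically y/x = 0.257282, so x* = 30/(3 + 11·0.257282) = 5.1457 and y* = 0.257282·5.1457 = 1.3239.

y* = 1.3239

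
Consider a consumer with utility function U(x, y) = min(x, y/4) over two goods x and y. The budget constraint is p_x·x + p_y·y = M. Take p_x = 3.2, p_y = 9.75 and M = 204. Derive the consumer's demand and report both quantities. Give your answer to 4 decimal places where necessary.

x* = 4.8341, y* = 19.3365

With perfect complements, no substitution: consume in ratio x:y = 1:4.
Budget: p_x·x + p_y·4·x = M, so (p_x + 4·p_y)·x = M.
Demand: x*(p_x,p_y,M) = M/(p_x + 4·p_y), y* = 4·M/(p_x + 4·p_y).
Here 3.2 + 4·9.75 = 42.2, giving x* = 4.8341 and y* = 19.3365.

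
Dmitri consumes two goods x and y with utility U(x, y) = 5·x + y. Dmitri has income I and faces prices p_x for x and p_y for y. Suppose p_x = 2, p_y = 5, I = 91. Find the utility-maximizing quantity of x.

x* = 45.5

Linear utility — the consumer picks whichever good has higher MU/price: 5/2 = 2.5 vs 1/5 = 0.2.
x gives more utility per dollar, so spend all income on x: x* = I/p_x, y* = 0.
Numerically: x* = 45.5, y* = 0.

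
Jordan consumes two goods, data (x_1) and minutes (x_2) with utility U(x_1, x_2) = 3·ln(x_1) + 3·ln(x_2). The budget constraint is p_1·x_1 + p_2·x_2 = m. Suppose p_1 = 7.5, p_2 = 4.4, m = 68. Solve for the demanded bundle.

x_1* = 4.5333, x_2* = 7.7273

Tangency: MRS = x_2/x_1 = p_1/p_2.
Rearranging, p_2·x_2 = p_1·x_1. Substituting into the budget gives p_1·x_1·(1 + 1) = m.
Demand: x_1*(p_1,p_2,m) = 0.5·m/p_1 and x_2* = 0.5·m/p_2.
At p_1=7.5, p_2=4.4, m=68: x_1* = 0.5·68/7.5 = 4.5333, x_2* = 7.7273.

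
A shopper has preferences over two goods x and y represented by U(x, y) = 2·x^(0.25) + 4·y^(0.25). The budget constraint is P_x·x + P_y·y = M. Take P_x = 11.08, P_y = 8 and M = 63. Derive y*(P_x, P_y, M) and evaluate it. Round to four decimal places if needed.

y* = 5.8074

MRS = MU_x/MU_y = (1/2)·(y/x)^(0.75). Set equal to P_x/P_y.
Solve for the ratio: y/x = [2·P_x/P_y]^(4/3).
With the ratio pinned down, the budget gives x* = M/(P_x + P_y·(y/x)) and y* = (y/x)·x*.
Numerically y/x = 3.89021, so x* = 63/(11.08 + 8·3.89021) = 1.4928 and y* = 3.89021·1.4928 = 5.8074.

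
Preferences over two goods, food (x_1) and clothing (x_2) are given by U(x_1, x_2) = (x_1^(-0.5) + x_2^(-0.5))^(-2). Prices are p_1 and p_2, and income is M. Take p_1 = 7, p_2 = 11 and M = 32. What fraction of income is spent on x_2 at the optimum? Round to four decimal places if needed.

MU_x_1 ∝ x_1^(-1.5), MU_x_2 ∝ x_2^(-1.5), so MRS = (x_2/x_1)^(1.5) = p_1/p_2.
Hence x_2/x_1 = (p_1/p_2)^(1/(1.5)), i.e. raised to the 2/3 power.
With the ratio pinned down, the budget gives x_1* = M/(p_1 + p_2·(x_2/x_1)) and x_2* = (x_2/x_1)·x_1*.
Numerically x_2/x_1 = 0.739838, so x_1* = 32/(7 + 11·0.739838) = 2.1139 and x_2* = 0.739838·2.1139 = 1.5639.
Expenditure on x_2: 11·1.5639 = 17.203; share = 0.5376.

share on x_2 = 0.5376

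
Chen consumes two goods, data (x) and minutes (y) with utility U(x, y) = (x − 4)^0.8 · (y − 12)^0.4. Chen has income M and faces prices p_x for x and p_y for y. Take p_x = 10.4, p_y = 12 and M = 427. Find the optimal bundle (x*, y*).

x* = 19.4744, y* = 18.7056

This is Cobb-Douglas in (x−4, y−12): tangency gives 0.8·p_y·(y−12) = 0.4·p_x·(x−4).
After buying the subsistence bundle (4, 12), a share 2/3 of the remaining income goes to x: x* = 4 + 2/3·(M − 4p_x − 12p_y)/p_x.
Discretionary income = 427 − 4·10.4 − 12·12 = 241.4; x* = 4 + 2/3·241.4/10.4 = 19.4744; y* = 12 + 1/3·241.4/12 = 18.7056.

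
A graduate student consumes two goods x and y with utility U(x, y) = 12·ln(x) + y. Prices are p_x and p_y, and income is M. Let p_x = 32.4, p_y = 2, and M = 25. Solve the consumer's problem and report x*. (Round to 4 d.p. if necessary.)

At the given prices: x* = 12·2/32.4 = 0.7407.

x* = 0.7407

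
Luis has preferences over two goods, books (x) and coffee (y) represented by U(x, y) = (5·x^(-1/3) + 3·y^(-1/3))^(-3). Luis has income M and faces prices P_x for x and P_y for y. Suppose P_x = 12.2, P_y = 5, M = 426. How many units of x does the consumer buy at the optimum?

x* = 22.5939

MRS = MU_x/MU_y = (5/3)·(y/x)^(4/3). Set equal to P_x/P_y.
Hence y/x = ((3/5)·P_x/P_y)^(1/(4/3)), i.e. raised to the 0.75 power.
Substitute y = (y/x)·x into the budget: x* = M/(P_x + P_y·(y/x)).
Numerically y/x = 1.330932, so x* = 426/(12.2 + 5·1.330932) = 22.5939.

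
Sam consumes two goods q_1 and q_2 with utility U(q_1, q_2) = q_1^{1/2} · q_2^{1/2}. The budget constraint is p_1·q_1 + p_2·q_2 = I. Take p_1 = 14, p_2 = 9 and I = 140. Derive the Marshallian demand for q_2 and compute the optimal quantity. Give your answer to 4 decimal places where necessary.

The MRS is q_2/q_1. Set MRS = p_1/p_2.
So 0.5·p_2·q_2 = 0.5·p_1·q_1; combined with the budget, a share 0.5 of income goes to q_1.
Demand: q_1*(p_1,p_2,I) = 0.5·I/p_1 and q_2* = 0.5·I/p_2.
At p_1=14, p_2=9, I=140: q_2* = 0.5·140/9 = 7.7778.

q_2* = 7.7778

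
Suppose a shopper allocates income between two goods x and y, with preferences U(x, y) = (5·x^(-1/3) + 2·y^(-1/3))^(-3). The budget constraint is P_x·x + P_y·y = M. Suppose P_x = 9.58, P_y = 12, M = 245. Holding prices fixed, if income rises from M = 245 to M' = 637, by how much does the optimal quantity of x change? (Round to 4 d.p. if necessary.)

Δx* = 26.7074

MRS = MU_x/MU_y = (5/2)·(y/x)^(4/3). Set equal to P_x/P_y.
Solve for the ratio: y/x = [(2/5)·P_x/P_y]^(0.75).
With the ratio pinned down, the budget gives x* = M/(P_x + P_y·(y/x)) and y* = (y/x)·x*.
Numerically y/x = 0.424799, so x* = 245/(9.58 + 12·0.424799) = 16.6921.
At M' = 637: x* = 43.3995. Change: 43.3995 − 16.6921 = 26.7074.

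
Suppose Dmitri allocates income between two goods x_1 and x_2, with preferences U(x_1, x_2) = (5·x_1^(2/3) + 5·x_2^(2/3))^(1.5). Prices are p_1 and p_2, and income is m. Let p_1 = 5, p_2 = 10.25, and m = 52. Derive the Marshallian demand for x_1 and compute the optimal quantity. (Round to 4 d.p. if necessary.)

x_1* = 8.401

Numerically x_2/x_1 = 0.116075, so x_1* = 52/(5 + 10.25·0.116075) = 8.401.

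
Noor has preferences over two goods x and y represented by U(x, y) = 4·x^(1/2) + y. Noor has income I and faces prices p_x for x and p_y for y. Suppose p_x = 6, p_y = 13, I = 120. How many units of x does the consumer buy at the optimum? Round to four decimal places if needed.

x* = 18.7778

Utility is quasi-linear in y; the FOC for x is 2/√x = p_x/p_y.
Solve: √x = 2·p_y/p_x, so x*(p_x,p_y) = (2·p_y/p_x)², and y* = (I − p_x·x*)/p_y.
Plugging in: x* = (2·13/6)² = 18.7778.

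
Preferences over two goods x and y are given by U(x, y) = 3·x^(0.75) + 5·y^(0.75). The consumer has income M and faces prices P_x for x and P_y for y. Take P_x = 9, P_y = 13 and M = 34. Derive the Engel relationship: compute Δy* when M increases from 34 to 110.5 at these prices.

Δy* = 4.2318

From the CES first-order condition, (3/5)·(y/x)^(0.25) = P_x/P_y.
Solve for the ratio: y/x = [(5/3)·P_x/P_y]^(4).
With the ratio pinned down, the budget gives x* = M/(P_x + P_y·(y/x)) and y* = (y/x)·x*.
Numerically y/x = 1.772522, so x* = 34/(9 + 13·1.772522) = 1.0611 and y* = 1.772522·1.0611 = 1.8808.
At M' = 110.5: y* = 6.1126. Change: 6.1126 − 1.8808 = 4.2318.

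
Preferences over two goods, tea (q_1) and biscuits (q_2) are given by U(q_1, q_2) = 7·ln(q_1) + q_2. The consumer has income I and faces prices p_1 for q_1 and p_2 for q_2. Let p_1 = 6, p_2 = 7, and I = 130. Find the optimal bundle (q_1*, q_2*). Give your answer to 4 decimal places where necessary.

Set MRS = p_1/p_2: (7/q_1)/1 = p_1/p_2.
So q_1*(p_1,p_2) = 7·p_2/p_1, independent of income; and q_2* = (I − 7·p_2)/p_2.
At the given prices: q_1* = 7·7/6 = 8.1667, and q_2* = 11.5714.

q_1* = 8.1667, q_2* = 11.5714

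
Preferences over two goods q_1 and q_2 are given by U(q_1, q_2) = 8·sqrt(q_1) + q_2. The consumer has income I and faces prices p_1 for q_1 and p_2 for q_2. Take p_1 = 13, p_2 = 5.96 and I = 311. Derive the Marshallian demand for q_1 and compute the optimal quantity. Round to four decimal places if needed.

Utility is quasi-linear in q_2; the FOC for q_1 is 4/√q_1 = p_1/p_2.
Thus q_1* = (4·p_2/p_1)² — independent of I — with the rest of income spent on q_2.
Plugging in: q_1* = (4·5.96/13)² = 3.363.

q_1* = 3.363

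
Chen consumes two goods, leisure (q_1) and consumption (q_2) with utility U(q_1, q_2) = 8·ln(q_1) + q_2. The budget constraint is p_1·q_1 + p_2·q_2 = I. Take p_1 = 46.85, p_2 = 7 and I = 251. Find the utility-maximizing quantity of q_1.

MU_q_1 = 8/q_1, MU_q_2 = 1. Tangency: 8/q_1 = p_1/p_2.
So q_1*(p_1,p_2) = 8·p_2/p_1, independent of income; and q_2* = (I − 8·p_2)/p_2.
At the given prices: q_1* = 8·7/46.85 = 1.1953.

q_1* = 1.1953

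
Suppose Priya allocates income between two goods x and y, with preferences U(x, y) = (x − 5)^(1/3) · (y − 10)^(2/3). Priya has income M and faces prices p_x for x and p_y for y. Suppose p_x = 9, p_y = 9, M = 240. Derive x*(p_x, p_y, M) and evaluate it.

MRS = (1/2)·(y−10)/(x−5). Tangency with p_x/p_y gives y−10 = 2·(p_x/p_y)·(x−5).
Substituting into the budget: x* = 5 + 1/3·(M − 5·p_x − 10·p_y)/p_x, and y* = 10 + 2/3·(…)/p_y.
Discretionary income = 240 − 5·9 − 10·9 = 105; x* = 5 + 1/3·105/9 = 8.8889.

x* = 8.8889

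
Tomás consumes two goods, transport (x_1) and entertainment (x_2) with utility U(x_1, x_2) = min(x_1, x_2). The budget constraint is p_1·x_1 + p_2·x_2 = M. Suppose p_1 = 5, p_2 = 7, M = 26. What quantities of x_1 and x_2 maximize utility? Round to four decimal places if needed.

With perfect complements, no substitution: consume in ratio x_1:x_2 = 1:1.
Budget: p_1·x_1 + p_2·x_1 = M, so (p_1 + p_2)·x_1 = M.
Demand: x_1*(p_1,p_2,M) = M/(p_1 + p_2), x_2* = M/(p_1 + p_2).
Here 5 + 7 = 12, giving x_1* = 2.1667 and x_2* = 2.1667.

x_1* = 2.1667, x_2* = 2.1667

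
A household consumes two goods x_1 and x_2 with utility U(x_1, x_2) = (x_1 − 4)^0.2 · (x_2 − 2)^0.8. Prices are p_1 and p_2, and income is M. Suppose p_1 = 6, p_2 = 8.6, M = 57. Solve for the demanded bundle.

MRS = (1/4)·(x_2−2)/(x_1−4). Tangency with p_1/p_2 gives x_2−2 = 4·(p_1/p_2)·(x_1−4).
After buying the subsistence bundle (4, 2), a share 0.2 of the remaining income goes to x_1: x_1* = 4 + 0.2·(M − 4p_1 − 2p_2)/p_1.
Discretionary income = 57 − 4·6 − 2·8.6 = 15.8; x_1* = 4 + 0.2·15.8/6 = 4.5267; x_2* = 2 + 0.8·15.8/8.6 = 3.4698.

x_1* = 4.5267, x_2* = 3.4698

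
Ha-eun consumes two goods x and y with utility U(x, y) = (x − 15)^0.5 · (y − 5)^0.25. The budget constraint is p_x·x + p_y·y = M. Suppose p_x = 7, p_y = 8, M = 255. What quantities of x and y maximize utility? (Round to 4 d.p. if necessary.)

Substituting into the budget: x* = 15 + 2/3·(M − 15·p_x − 5·p_y)/p_x, and y* = 5 + 1/3·(…)/p_y.
Discretionary income = 255 − 15·7 − 5·8 = 110; x* = 15 + 2/3·110/7 = 25.4762; y* = 5 + 1/3·110/8 = 9.5833.

x* = 25.4762, y* = 9.5833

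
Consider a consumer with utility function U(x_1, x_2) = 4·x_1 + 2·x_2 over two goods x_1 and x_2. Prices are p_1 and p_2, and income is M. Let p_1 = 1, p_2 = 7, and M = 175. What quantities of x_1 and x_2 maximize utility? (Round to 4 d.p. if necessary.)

x_1* = 175, x_2* = 0

x_1 gives more utility per dollar, so spend all income on x_1: x_1* = M/p_1, x_2* = 0.
Numerically: x_1* = 175, x_2* = 0.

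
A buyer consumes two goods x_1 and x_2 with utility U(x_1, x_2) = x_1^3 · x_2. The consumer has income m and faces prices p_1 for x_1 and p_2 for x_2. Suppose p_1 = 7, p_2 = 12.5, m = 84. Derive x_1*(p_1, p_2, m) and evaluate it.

Tangency: MRS = 3·x_2/x_1 = p_1/p_2.
Rearranging, p_2·x_2 = (1/3)·p_1·x_1. Substituting into the budget gives p_1·x_1·(1 + (1/3)) = m.
Demand: x_1*(p_1,p_2,m) = 0.75·m/p_1 and x_2* = 0.25·m/p_2.
At p_1=7, p_2=12.5, m=84: x_1* = 0.75·84/7 = 9.

x_1* = 9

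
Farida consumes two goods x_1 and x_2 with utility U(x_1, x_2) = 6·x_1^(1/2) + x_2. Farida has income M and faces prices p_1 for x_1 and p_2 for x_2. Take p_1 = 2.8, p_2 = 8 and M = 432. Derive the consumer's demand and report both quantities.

MU_x_1 = 3/√x_1, MU_x_2 = 1. Tangency: 3/√x_1 = p_1/p_2.
Solve: √x_1 = 3·p_2/p_1, so x_1*(p_1,p_2) = (3·p_2/p_1)², and x_2* = (M − p_1·x_1*)/p_2.
Plugging in: x_1* = (3·8/2.8)² = 73.4694, x_2* = 28.2857.

x_1* = 73.4694, x_2* = 28.2857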